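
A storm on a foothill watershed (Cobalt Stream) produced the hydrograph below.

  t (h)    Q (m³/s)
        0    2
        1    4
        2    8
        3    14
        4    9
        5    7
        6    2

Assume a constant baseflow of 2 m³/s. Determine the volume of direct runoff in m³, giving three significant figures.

Direct-runoff ordinates (Q − Q_b): 0.0, 2.0, 6.0, 12.0, 7.0, 5.0, 0.0 m³/s.
ΣQ_DR = 32.00 m³/s.
With Δt = 1 h = 3600 s, V = ΣQ_DR · Δt = 32.00 × 3600 = 1.15 × 10^5 m³.

V ≈ 1.15 × 10^5 m³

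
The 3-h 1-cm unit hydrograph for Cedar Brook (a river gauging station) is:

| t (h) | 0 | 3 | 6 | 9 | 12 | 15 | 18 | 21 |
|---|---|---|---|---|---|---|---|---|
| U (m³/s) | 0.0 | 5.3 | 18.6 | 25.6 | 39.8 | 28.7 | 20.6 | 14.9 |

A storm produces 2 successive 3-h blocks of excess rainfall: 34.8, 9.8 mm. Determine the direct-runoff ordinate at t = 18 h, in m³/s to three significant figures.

Q ≈ 99.8 m³/s

By discrete convolution, Q_j = Σ (P_i / 10 mm) · U_{j−i}.
At t = 18 h (j=6): Q = (34.8/10)·20.6 + (9.8/10)·28.7 = 99.8 m³/s.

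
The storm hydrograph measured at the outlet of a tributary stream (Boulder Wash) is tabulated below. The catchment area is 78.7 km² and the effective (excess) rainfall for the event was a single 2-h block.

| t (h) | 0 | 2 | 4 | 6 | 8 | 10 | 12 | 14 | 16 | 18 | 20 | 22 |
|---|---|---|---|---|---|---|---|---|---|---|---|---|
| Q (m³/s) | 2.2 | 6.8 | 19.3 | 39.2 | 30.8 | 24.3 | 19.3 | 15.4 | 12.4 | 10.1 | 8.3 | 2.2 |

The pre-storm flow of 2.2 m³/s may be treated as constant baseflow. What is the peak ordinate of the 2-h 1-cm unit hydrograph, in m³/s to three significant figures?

Direct runoff: 0.0, 4.6, 17.1, 37.0, 28.6, 22.1, 17.1, 13.2, 10.2, 7.9, 6.1, 0.0 m³/s; ΣQ_DR = 163.9 m³/s, peak = 37.0 m³/s.
Runoff depth d = ΣQ_DR·Δt / A = 163.9 × 7200 / (78.7 km²) = 14.99 mm.
The 1-cm UH is the DRH scaled by (10 mm)/d, so U_p = 37.0 × 10/14.99 = 24.7 m³/s.

U_p ≈ 24.7 m³/s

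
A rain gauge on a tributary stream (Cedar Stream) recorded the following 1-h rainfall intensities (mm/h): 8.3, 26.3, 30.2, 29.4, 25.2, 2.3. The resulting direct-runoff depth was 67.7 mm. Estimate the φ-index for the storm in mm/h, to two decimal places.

φ ≈ 10.85 mm/h

Only the 4 blocks with intensity above φ contribute runoff: 26.3, 30.2, 29.4, 25.2 mm/h.
Σ(I−φ)·Δt = d  ⇒  (26.3+30.2+29.4+25.2 − 4φ)·1 = 67.7
φ = (111.1 − 67.7/1) / 4 = 10.85 mm/h.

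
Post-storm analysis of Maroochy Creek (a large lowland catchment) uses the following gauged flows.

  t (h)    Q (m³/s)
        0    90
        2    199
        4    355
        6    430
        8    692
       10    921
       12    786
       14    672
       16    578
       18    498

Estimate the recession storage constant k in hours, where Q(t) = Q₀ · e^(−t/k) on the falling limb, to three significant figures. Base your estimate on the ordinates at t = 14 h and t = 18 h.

On the falling limb, Q drops from 672 to 498 m³/s between t = 14 h and t = 18 h (Δt = 4 h).
k = −Δt / ln(Q₂/Q₁) = −4 / ln(498/672) = 13.3 h.

k ≈ 13.3 h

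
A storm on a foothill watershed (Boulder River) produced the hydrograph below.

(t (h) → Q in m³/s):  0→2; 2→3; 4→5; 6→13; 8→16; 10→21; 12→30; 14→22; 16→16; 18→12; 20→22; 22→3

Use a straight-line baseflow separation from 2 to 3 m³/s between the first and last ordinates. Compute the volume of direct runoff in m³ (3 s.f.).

Direct-runoff ordinates (Q − Q_b): 0.00, 0.91, 2.82, 10.73, 13.64, 18.55, 27.45, 19.36, 13.27, 9.18, 19.09, 0.00 m³/s.
ΣQ_DR = 135.0 m³/s.
With Δt = 2 h = 7200 s, V = ΣQ_DR · Δt = 135.0 × 7200 = 9.72 × 10^5 m³.

V ≈ 9.72 × 10^5 m³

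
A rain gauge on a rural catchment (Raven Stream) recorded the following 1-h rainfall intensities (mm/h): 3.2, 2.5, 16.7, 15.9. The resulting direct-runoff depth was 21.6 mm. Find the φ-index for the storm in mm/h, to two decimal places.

φ ≈ 5.50 mm/h

Only the 2 blocks with intensity above φ contribute runoff: 16.7, 15.9 mm/h.
Σ(I−φ)·Δt = d  ⇒  (16.7+15.9 − 2φ)·1 = 21.6
φ = (32.60 − 21.6/1) / 2 = 5.50 mm/h.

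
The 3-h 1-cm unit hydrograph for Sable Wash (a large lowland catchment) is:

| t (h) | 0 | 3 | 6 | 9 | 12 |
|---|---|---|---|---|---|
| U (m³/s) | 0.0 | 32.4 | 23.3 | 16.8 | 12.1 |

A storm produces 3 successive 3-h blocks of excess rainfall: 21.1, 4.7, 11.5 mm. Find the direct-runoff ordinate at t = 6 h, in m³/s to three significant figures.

By discrete convolution, Q_j = Σ (P_i / 10 mm) · U_{j−i}.
At t = 6 h (j=2): Q = (21.1/10)·23.3 + (4.7/10)·32.4 + (11.5/10)·0.0 = 64.4 m³/s.

Q ≈ 64.4 m³/s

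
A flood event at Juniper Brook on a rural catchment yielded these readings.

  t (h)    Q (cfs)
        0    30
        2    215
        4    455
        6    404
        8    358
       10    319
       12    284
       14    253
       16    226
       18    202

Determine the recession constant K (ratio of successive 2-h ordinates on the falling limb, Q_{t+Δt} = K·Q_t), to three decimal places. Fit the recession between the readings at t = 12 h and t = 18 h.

K ≈ 0.893

Using the recession-limb readings at t = 12 h and t = 18 h: Q falls from 284 to 202 cfs over 3 intervals.
K = (Q₂/Q₁)^(1/3) = (202/284)^(1/3) = 0.893.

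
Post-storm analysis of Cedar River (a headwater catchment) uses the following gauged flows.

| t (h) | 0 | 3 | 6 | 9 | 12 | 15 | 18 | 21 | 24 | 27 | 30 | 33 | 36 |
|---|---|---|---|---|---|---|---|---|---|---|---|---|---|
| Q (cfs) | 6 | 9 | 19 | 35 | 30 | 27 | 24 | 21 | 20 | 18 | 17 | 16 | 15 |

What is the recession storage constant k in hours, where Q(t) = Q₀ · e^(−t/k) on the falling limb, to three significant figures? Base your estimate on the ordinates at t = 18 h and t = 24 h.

On the falling limb, Q drops from 24 to 20 cfs between t = 18 h and t = 24 h (Δt = 6 h).
k = −Δt / ln(Q₂/Q₁) = −6 / ln(20/24) = 32.9 h.

k ≈ 32.9 h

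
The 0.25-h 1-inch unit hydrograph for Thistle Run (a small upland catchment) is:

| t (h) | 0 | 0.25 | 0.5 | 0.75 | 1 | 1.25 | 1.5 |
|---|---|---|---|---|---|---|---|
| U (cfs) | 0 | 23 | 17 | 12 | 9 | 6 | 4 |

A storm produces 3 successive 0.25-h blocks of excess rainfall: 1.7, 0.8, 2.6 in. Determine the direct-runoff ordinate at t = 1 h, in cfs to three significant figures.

By discrete convolution, Q_j = Σ (P_i / 1 in) · U_{j−i}.
At t = 1 h (j=4): Q = (1.7/1)·9 + (0.8/1)·12 + (2.6/1)·17 = 69.1 cfs.

Q ≈ 69.1 cfs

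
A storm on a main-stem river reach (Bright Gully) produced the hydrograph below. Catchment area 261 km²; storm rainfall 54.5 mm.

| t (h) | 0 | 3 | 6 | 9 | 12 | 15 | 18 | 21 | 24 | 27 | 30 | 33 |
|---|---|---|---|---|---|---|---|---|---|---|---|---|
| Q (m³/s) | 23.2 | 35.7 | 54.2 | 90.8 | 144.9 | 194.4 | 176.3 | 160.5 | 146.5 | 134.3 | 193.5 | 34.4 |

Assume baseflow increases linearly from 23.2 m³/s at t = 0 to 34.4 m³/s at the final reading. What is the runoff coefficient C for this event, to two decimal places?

C ≈ 0.79

ΣQ_DR = 1043 m³/s; V = ΣQ_DR·Δt = 1.127 × 10^7 m³.
Runoff depth d = V / A = 43.16 mm.
C = d / P = 43.16 / 54.5 = 0.79.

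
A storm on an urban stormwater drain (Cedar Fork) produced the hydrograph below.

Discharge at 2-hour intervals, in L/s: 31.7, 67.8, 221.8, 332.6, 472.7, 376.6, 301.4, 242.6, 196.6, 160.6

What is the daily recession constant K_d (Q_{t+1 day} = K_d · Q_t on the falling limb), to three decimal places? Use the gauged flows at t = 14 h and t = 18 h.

Between t = 14 h and t = 18 h the flow falls from 242.6 to 160.6 L/s over 2×2 h = 4 h.
Per-interval ratio K = (160.6/242.6)^(1/2) = 0.8136; K_d = K^(24/2) = 0.084.

K_d ≈ 0.084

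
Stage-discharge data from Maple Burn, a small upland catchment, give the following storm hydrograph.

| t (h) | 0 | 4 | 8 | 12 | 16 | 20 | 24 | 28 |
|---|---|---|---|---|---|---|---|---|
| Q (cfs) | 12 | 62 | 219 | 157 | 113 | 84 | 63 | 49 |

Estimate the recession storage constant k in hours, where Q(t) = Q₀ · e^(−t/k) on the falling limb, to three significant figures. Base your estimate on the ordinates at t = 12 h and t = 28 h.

On the falling limb, Q drops from 157 to 49 cfs between t = 12 h and t = 28 h (Δt = 16 h).
k = −Δt / ln(Q₂/Q₁) = −16 / ln(49/157) = 13.7 h.

k ≈ 13.7 h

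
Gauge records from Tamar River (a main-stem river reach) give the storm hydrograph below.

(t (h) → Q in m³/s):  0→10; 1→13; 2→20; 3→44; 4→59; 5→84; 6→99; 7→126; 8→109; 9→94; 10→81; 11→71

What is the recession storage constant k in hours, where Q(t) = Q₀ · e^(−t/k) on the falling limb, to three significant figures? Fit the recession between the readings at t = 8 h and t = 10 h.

On the falling limb, Q drops from 109 to 81 m³/s between t = 8 h and t = 10 h (Δt = 2 h).
k = −Δt / ln(Q₂/Q₁) = −2 / ln(81/109) = 6.74 h.

k ≈ 6.74 h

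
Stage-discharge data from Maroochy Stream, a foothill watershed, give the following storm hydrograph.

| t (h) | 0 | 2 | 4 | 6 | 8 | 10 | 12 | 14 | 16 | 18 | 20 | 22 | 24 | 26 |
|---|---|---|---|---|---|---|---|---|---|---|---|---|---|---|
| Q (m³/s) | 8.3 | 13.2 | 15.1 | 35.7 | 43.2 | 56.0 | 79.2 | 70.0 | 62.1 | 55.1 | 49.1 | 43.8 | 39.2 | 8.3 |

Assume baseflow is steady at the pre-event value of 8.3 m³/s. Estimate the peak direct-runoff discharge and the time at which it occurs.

Q_p = 70.9 m³/s at t = 12 h

Subtracting baseflow gives direct-runoff ordinates: 0.0, 4.9, 6.8, 27.4, 34.9, 47.7, 70.9, 61.7, 53.8, 46.8, 40.8, 35.5, 30.9, 0.0 m³/s.
The maximum is 70.9 m³/s, occurring at the reading for t = 12 h.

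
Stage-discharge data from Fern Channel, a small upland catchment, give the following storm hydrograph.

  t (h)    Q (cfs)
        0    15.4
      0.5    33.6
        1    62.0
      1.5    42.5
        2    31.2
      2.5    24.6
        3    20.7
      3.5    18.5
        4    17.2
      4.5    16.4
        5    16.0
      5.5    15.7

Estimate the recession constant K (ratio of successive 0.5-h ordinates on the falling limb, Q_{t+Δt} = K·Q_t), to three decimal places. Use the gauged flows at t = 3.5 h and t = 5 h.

Using the recession-limb readings at t = 3.5 h and t = 5 h: Q falls from 18.5 to 16.0 cfs over 3 intervals.
K = (Q₂/Q₁)^(1/3) = (16.0/18.5)^(1/3) = 0.953.

K ≈ 0.953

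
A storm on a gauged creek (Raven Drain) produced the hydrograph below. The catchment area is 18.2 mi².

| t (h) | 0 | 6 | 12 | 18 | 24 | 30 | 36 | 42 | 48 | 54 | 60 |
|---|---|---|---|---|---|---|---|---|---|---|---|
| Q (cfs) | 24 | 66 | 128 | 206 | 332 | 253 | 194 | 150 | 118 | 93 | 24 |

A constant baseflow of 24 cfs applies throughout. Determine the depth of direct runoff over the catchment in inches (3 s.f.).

d ≈ 0.676 in

Direct runoff: 0.0, 42.0, 104.0, 182.0, 308.0, 229.0, 170.0, 126.0, 94.0, 69.0, 0.0 cfs; ΣQ_DR = 1324 cfs.
V = ΣQ_DR · Δt = 1324 × 21600 s = 2.860 × 10^7 ft³.
Over A = 18.2 mi², depth = V / A = 0.676 in.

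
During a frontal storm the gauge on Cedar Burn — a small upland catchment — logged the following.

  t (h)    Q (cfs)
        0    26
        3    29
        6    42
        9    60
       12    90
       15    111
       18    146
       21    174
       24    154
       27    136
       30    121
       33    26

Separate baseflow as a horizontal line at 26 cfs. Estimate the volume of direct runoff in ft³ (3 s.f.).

Direct-runoff ordinates (Q − Q_b): 0.0, 3.0, 16.0, 34.0, 64.0, 85.0, 120.0, 148.0, 128.0, 110.0, 95.0, 0.0 cfs.
ΣQ_DR = 803.0 cfs.
With Δt = 3 h = 10800 s, V = ΣQ_DR · Δt = 803.0 × 10800 = 8.67 × 10^6 ft³.

V ≈ 8.67 × 10^6 ft³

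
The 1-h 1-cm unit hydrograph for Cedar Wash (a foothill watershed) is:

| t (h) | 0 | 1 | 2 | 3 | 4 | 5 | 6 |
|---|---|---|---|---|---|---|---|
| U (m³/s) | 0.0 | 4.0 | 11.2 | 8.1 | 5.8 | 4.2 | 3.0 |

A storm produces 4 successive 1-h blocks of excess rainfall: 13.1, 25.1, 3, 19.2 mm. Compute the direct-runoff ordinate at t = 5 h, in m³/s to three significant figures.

By discrete convolution, Q_j = Σ (P_i / 10 mm) · U_{j−i}.
At t = 5 h (j=5): Q = (13.1/10)·4.2 + (25.1/10)·5.8 + (3/10)·8.1 + (19.2/10)·11.2 = 44.0 m³/s.

Q ≈ 44.0 m³/s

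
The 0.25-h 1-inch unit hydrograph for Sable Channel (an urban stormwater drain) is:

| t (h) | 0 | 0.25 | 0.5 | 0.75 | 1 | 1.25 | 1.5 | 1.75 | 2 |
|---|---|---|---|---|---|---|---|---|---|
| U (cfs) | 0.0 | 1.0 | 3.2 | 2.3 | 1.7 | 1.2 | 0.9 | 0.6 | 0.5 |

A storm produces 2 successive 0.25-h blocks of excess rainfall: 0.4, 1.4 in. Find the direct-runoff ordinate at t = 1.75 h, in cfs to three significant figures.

Q ≈ 1.50 cfs

By discrete convolution, Q_j = Σ (P_i / 1 in) · U_{j−i}.
At t = 1.75 h (j=7): Q = (0.4/1)·0.6 + (1.4/1)·0.9 = 1.50 cfs.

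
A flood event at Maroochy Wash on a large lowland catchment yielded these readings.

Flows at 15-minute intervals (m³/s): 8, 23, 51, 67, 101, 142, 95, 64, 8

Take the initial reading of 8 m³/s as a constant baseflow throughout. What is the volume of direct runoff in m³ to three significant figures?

V ≈ 4.38 × 10^5 m³

Direct-runoff ordinates (Q − Q_b): 0.0, 15.0, 43.0, 59.0, 93.0, 134.0, 87.0, 56.0, 0.0 m³/s.
ΣQ_DR = 487.0 m³/s.
With Δt = 0.25 h = 900 s, V = ΣQ_DR · Δt = 487.0 × 900 = 4.38 × 10^5 m³.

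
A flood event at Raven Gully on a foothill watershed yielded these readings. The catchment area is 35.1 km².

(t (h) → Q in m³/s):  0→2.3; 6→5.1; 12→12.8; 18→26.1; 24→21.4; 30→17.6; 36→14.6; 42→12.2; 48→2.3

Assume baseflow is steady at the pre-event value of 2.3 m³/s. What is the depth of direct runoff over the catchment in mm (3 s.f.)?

d ≈ 57.7 mm

Direct runoff: 0.0, 2.8, 10.5, 23.8, 19.1, 15.3, 12.3, 9.9, 0.0 m³/s; ΣQ_DR = 93.70 m³/s.
V = ΣQ_DR · Δt = 93.70 × 21600 s = 2.024 × 10^6 m³.
Over A = 35.1 km², depth = V / A = 57.7 mm.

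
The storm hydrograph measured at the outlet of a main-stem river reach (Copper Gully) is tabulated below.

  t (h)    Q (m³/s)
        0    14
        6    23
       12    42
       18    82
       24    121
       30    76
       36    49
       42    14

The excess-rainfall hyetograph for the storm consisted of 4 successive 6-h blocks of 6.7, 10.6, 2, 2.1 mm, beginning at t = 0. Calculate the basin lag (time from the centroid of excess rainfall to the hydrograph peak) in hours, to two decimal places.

Centroid of excess rainfall: t_c = Σ P_i·t̄_i / ΣP_i = 8.8598 h (block centres at 3, 9, 15, 21 h).
Hydrograph peak occurs at t = 24 h, so basin lag t_L = 24 − 8.8598 = 15.14 h.

t_L ≈ 15.14 h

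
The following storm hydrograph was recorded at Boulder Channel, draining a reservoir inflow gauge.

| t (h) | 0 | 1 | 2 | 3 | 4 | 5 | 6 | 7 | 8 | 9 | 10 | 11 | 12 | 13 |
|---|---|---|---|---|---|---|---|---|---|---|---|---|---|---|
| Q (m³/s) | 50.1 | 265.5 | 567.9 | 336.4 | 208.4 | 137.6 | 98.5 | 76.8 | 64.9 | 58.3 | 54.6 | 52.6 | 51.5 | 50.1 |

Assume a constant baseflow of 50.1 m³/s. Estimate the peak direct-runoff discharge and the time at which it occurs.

Q_p = 517.8 m³/s at t = 2 h

Subtracting baseflow gives direct-runoff ordinates: 0.0, 215.4, 517.8, 286.3, 158.3, 87.5, 48.4, 26.7, 14.8, 8.2, 4.5, 2.5, 1.4, 0.0 m³/s.
The maximum is 517.8 m³/s, occurring at the reading for t = 2 h.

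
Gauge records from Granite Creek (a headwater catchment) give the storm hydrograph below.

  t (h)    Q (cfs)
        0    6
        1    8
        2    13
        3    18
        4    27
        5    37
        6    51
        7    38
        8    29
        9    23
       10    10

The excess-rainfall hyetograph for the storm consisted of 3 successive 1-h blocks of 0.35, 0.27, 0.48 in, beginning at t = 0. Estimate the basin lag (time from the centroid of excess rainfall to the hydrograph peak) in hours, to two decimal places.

Centroid of excess rainfall: t_c = Σ P_i·t̄_i / ΣP_i = 1.6182 h (block centres at 0.5, 1.5, 2.5 h).
Hydrograph peak occurs at t = 6 h, so basin lag t_L = 6 − 1.6182 = 4.38 h.

t_L ≈ 4.38 h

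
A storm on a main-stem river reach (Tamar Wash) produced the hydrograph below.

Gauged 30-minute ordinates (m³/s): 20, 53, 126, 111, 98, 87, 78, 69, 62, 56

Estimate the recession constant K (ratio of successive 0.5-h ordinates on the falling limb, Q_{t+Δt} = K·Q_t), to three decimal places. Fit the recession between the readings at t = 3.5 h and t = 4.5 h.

Using the recession-limb readings at t = 3.5 h and t = 4.5 h: Q falls from 69 to 56 m³/s over 2 intervals.
K = (Q₂/Q₁)^(1/2) = (56/69)^(1/2) = 0.901.

K ≈ 0.901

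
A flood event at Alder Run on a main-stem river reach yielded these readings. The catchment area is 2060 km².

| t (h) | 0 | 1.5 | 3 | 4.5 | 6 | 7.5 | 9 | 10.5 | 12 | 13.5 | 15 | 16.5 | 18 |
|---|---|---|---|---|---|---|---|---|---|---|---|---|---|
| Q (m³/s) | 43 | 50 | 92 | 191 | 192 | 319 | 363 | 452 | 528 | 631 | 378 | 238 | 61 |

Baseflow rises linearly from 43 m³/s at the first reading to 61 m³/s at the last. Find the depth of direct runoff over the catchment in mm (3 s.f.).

Direct runoff: 0.00, 5.50, 46.00, 143.50, 143.00, 268.50, 311.00, 398.50, 473.00, 574.50, 320.00, 178.50, 0.00 m³/s; ΣQ_DR = 2862 m³/s.
V = ΣQ_DR · Δt = 2862 × 5400 s = 1.545 × 10^7 m³.
Over A = 2060 km², depth = V / A = 7.50 mm.

d ≈ 7.50 mm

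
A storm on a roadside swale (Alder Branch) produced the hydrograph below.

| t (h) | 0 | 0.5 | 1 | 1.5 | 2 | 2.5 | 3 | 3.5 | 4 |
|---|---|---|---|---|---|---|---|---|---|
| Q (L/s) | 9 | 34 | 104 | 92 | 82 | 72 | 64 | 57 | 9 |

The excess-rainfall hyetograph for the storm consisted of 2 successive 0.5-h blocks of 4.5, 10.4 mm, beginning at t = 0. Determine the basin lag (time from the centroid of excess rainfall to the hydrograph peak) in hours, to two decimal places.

Centroid of excess rainfall: t_c = Σ P_i·t̄_i / ΣP_i = 0.5990 h (block centres at 0.25, 0.75 h).
Hydrograph peak occurs at t = 1 h, so basin lag t_L = 1 − 0.5990 = 0.40 h.

t_L ≈ 0.40 h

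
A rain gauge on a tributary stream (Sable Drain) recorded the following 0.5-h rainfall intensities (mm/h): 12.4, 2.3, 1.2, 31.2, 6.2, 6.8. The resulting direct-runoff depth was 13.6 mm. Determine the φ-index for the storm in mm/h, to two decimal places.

Only the 2 blocks with intensity above φ contribute runoff: 12.4, 31.2 mm/h.
Σ(I−φ)·Δt = d  ⇒  (12.4+31.2 − 2φ)·0.5 = 13.6
φ = (43.60 − 13.6/0.5) / 2 = 8.20 mm/h.

φ ≈ 8.20 mm/h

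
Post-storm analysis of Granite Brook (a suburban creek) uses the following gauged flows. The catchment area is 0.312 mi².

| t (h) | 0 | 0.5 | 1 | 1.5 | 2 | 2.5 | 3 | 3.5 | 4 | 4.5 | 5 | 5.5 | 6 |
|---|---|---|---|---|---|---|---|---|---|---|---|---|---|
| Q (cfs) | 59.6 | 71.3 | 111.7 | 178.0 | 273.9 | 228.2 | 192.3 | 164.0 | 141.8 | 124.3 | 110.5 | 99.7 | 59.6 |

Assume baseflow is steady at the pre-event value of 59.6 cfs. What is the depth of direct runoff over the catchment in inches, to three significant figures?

d ≈ 2.58 in

Direct runoff: 0.0, 11.7, 52.1, 118.4, 214.3, 168.6, 132.7, 104.4, 82.2, 64.7, 50.9, 40.1, 0.0 cfs; ΣQ_DR = 1040 cfs.
V = ΣQ_DR · Δt = 1040 × 1800 s = 1.872 × 10^6 ft³.
Over A = 0.312 mi², depth = V / A = 2.58 in.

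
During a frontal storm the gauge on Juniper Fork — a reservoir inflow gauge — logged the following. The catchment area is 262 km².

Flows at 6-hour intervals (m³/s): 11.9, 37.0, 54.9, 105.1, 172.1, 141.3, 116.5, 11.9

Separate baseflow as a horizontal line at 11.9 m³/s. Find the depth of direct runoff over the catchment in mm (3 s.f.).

d ≈ 45.8 mm

Direct runoff: 0.0, 25.1, 43.0, 93.2, 160.2, 129.4, 104.6, 0.0 m³/s; ΣQ_DR = 555.5 m³/s.
V = ΣQ_DR · Δt = 555.5 × 21600 s = 1.200 × 10^7 m³.
Over A = 262 km², depth = V / A = 45.8 mm.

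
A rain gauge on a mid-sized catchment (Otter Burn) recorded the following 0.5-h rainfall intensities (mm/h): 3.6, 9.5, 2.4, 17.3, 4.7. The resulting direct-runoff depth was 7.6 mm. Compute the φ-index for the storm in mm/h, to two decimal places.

Only the 2 blocks with intensity above φ contribute runoff: 9.5, 17.3 mm/h.
Σ(I−φ)·Δt = d  ⇒  (9.5+17.3 − 2φ)·0.5 = 7.6
φ = (26.80 − 7.6/0.5) / 2 = 5.80 mm/h.

φ ≈ 5.80 mm/h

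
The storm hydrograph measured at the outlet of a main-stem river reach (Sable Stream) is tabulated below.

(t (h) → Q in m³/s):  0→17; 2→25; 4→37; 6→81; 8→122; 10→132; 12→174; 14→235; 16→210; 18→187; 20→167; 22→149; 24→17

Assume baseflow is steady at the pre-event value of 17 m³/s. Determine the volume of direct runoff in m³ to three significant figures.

V ≈ 9.59 × 10^6 m³

Direct-runoff ordinates (Q − Q_b): 0.0, 8.0, 20.0, 64.0, 105.0, 115.0, 157.0, 218.0, 193.0, 170.0, 150.0, 132.0, 0.0 m³/s.
ΣQ_DR = 1332 m³/s.
With Δt = 2 h = 7200 s, V = ΣQ_DR · Δt = 1332 × 7200 = 9.59 × 10^6 m³.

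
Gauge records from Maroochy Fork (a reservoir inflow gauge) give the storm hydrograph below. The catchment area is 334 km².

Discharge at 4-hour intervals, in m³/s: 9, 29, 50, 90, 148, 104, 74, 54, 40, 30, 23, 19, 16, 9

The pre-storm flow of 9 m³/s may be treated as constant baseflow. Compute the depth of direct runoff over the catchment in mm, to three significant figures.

d ≈ 24.5 mm

Direct runoff: 0.0, 20.0, 41.0, 81.0, 139.0, 95.0, 65.0, 45.0, 31.0, 21.0, 14.0, 10.0, 7.0, 0.0 m³/s; ΣQ_DR = 569.0 m³/s.
V = ΣQ_DR · Δt = 569.0 × 14400 s = 8.194 × 10^6 m³.
Over A = 334 km², depth = V / A = 24.5 mm.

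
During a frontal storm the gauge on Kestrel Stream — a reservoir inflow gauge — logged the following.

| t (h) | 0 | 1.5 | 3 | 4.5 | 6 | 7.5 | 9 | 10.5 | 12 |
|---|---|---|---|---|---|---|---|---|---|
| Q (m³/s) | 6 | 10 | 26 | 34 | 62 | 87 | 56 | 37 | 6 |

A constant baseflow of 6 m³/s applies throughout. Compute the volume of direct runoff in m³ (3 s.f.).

V ≈ 1.46 × 10^6 m³

Direct-runoff ordinates (Q − Q_b): 0.0, 4.0, 20.0, 28.0, 56.0, 81.0, 50.0, 31.0, 0.0 m³/s.
ΣQ_DR = 270.0 m³/s.
With Δt = 1.5 h = 5400 s, V = ΣQ_DR · Δt = 270.0 × 5400 = 1.46 × 10^6 m³.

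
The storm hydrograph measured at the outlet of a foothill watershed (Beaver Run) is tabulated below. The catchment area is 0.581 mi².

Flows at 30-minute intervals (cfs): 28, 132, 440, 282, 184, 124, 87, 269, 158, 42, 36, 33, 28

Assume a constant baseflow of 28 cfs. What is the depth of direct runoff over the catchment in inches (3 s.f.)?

Direct runoff: 0.0, 104.0, 412.0, 254.0, 156.0, 96.0, 59.0, 241.0, 130.0, 14.0, 8.0, 5.0, 0.0 cfs; ΣQ_DR = 1479 cfs.
V = ΣQ_DR · Δt = 1479 × 1800 s = 2.662 × 10^6 ft³.
Over A = 0.581 mi², depth = V / A = 1.97 in.

d ≈ 1.97 in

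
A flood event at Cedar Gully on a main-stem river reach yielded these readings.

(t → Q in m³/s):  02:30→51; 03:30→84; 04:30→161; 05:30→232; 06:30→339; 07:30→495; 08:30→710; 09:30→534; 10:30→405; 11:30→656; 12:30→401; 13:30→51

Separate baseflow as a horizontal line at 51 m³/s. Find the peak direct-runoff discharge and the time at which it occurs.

Q_p = 659.0 m³/s at t = 08:30

Subtracting baseflow gives direct-runoff ordinates: 0.0, 33.0, 110.0, 181.0, 288.0, 444.0, 659.0, 483.0, 354.0, 605.0, 350.0, 0.0 m³/s.
The maximum is 659.0 m³/s, occurring at the reading for t = 08:30.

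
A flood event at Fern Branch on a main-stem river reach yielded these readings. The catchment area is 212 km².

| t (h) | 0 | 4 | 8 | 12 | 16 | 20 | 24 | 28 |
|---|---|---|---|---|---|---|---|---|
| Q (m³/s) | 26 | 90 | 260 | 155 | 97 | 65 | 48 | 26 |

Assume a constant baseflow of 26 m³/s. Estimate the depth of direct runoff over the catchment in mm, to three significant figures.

Direct runoff: 0.0, 64.0, 234.0, 129.0, 71.0, 39.0, 22.0, 0.0 m³/s; ΣQ_DR = 559.0 m³/s.
V = ΣQ_DR · Δt = 559.0 × 14400 s = 8.050 × 10^6 m³.
Over A = 212 km², depth = V / A = 38.0 mm.

d ≈ 38.0 mm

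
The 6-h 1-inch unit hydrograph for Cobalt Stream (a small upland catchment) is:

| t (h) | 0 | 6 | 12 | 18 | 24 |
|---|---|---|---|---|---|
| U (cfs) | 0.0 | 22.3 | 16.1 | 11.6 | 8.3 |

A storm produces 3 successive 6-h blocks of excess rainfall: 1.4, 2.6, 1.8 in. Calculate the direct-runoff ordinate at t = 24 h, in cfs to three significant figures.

By discrete convolution, Q_j = Σ (P_i / 1 in) · U_{j−i}.
At t = 24 h (j=4): Q = (1.4/1)·8.3 + (2.6/1)·11.6 + (1.8/1)·16.1 = 70.8 cfs.

Q ≈ 70.8 cfs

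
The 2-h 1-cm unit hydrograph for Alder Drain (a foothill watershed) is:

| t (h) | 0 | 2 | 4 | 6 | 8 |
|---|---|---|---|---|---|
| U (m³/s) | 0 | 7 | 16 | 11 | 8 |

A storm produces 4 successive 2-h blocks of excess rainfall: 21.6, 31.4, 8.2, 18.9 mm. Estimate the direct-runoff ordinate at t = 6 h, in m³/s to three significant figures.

By discrete convolution, Q_j = Σ (P_i / 10 mm) · U_{j−i}.
At t = 6 h (j=3): Q = (21.6/10)·11 + (31.4/10)·16 + (8.2/10)·7 + (18.9/10)·0 = 79.7 m³/s.

Q ≈ 79.7 m³/s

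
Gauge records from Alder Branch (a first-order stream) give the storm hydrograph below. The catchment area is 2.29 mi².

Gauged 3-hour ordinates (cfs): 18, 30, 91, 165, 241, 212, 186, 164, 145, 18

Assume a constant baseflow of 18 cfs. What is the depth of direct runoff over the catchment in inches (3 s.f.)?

Direct runoff: 0.0, 12.0, 73.0, 147.0, 223.0, 194.0, 168.0, 146.0, 127.0, 0.0 cfs; ΣQ_DR = 1090 cfs.
V = ΣQ_DR · Δt = 1090 × 10800 s = 1.177 × 10^7 ft³.
Over A = 2.29 mi², depth = V / A = 2.21 in.

d ≈ 2.21 in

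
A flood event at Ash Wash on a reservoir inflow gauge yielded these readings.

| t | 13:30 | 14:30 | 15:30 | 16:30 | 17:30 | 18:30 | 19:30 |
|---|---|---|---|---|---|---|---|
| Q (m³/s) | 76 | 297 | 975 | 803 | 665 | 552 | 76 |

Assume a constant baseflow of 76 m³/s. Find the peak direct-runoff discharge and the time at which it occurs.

Subtracting baseflow gives direct-runoff ordinates: 0.0, 221.0, 899.0, 727.0, 589.0, 476.0, 0.0 m³/s.
The maximum is 899.0 m³/s, occurring at the reading for t = 15:30.

Q_p = 899.0 m³/s at t = 15:30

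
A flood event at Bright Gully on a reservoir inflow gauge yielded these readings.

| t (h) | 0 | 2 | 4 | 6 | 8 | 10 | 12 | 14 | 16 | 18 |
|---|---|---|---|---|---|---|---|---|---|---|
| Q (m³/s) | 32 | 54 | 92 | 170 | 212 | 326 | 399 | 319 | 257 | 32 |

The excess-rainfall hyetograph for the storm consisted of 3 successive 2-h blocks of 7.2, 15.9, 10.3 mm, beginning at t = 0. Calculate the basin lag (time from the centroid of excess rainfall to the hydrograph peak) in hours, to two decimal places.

Centroid of excess rainfall: t_c = Σ P_i·t̄_i / ΣP_i = 3.1856 h (block centres at 1, 3, 5 h).
Hydrograph peak occurs at t = 12 h, so basin lag t_L = 12 − 3.1856 = 8.81 h.

t_L ≈ 8.81 h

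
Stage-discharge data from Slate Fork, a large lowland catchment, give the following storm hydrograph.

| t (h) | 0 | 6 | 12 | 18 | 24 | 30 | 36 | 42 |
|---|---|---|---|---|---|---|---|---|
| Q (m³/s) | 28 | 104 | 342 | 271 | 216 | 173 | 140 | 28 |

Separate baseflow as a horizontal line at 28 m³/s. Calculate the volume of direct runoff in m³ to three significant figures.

V ≈ 2.33 × 10^7 m³

Direct-runoff ordinates (Q − Q_b): 0.0, 76.0, 314.0, 243.0, 188.0, 145.0, 112.0, 0.0 m³/s.
ΣQ_DR = 1078 m³/s.
With Δt = 6 h = 21600 s, V = ΣQ_DR · Δt = 1078 × 21600 = 2.33 × 10^7 m³.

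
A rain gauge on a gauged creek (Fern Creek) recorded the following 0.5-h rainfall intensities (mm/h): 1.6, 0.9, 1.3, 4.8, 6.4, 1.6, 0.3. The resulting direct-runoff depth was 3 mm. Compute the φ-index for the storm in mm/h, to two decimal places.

Only the 2 blocks with intensity above φ contribute runoff: 4.8, 6.4 mm/h.
Σ(I−φ)·Δt = d  ⇒  (4.8+6.4 − 2φ)·0.5 = 3
φ = (11.20 − 3/0.5) / 2 = 2.60 mm/h.

φ ≈ 2.60 mm/h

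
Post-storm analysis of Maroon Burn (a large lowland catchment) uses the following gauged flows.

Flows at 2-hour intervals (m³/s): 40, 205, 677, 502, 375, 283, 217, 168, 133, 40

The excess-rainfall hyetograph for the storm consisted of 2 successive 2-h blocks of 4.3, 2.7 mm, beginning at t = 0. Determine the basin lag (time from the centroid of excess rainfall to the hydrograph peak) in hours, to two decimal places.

Centroid of excess rainfall: t_c = Σ P_i·t̄_i / ΣP_i = 1.7714 h (block centres at 1, 3 h).
Hydrograph peak occurs at t = 4 h, so basin lag t_L = 4 − 1.7714 = 2.23 h.

t_L ≈ 2.23 h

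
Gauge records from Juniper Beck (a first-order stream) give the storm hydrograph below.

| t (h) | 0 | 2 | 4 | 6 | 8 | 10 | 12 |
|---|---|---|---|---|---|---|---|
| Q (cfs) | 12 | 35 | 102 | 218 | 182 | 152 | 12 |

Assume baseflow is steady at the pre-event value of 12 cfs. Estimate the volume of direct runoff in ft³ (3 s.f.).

V ≈ 4.53 × 10^6 ft³

Direct-runoff ordinates (Q − Q_b): 0.0, 23.0, 90.0, 206.0, 170.0, 140.0, 0.0 cfs.
ΣQ_DR = 629.0 cfs.
With Δt = 2 h = 7200 s, V = ΣQ_DR · Δt = 629.0 × 7200 = 4.53 × 10^6 ft³.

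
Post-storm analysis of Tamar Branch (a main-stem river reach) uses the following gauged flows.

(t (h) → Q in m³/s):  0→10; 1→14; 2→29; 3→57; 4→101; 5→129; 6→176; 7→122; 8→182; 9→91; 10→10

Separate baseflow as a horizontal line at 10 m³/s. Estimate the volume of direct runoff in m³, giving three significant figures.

Direct-runoff ordinates (Q − Q_b): 0.0, 4.0, 19.0, 47.0, 91.0, 119.0, 166.0, 112.0, 172.0, 81.0, 0.0 m³/s.
ΣQ_DR = 811.0 m³/s.
With Δt = 1 h = 3600 s, V = ΣQ_DR · Δt = 811.0 × 3600 = 2.92 × 10^6 m³.

V ≈ 2.92 × 10^6 m³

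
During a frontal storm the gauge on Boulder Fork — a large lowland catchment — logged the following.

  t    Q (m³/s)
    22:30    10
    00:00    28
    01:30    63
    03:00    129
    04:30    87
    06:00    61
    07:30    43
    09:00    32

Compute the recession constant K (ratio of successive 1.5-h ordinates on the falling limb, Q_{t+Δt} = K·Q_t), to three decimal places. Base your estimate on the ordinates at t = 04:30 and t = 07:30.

K ≈ 0.703

Using the recession-limb readings at t = 04:30 and t = 07:30: Q falls from 87 to 43 m³/s over 2 intervals.
K = (Q₂/Q₁)^(1/2) = (43/87)^(1/2) = 0.703.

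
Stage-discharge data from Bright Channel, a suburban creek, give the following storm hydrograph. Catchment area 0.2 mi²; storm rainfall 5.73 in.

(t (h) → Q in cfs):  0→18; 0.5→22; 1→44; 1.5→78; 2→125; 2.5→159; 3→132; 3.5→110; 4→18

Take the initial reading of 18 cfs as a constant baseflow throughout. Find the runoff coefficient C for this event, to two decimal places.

ΣQ_DR = 544.0 cfs; V = ΣQ_DR·Δt = 9.792 × 10^5 ft³.
Runoff depth d = V / A = 2.107 in.
C = d / P = 2.107 / 5.73 = 0.37.

C ≈ 0.37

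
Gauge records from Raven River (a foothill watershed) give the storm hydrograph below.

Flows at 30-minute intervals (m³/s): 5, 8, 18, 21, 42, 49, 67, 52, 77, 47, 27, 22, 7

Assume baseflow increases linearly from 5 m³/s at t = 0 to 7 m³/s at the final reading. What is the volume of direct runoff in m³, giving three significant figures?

V ≈ 6.55 × 10^5 m³

Direct-runoff ordinates (Q − Q_b): 0.00, 2.83, 12.67, 15.50, 36.33, 43.17, 61.00, 45.83, 70.67, 40.50, 20.33, 15.17, 0.00 m³/s.
ΣQ_DR = 364.0 m³/s.
With Δt = 0.5 h = 1800 s, V = ΣQ_DR · Δt = 364.0 × 1800 = 6.55 × 10^5 m³.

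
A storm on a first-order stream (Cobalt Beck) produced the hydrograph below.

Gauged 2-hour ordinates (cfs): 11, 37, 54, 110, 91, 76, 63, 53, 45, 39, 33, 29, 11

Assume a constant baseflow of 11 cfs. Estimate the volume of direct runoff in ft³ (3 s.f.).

V ≈ 3.66 × 10^6 ft³

Direct-runoff ordinates (Q − Q_b): 0.0, 26.0, 43.0, 99.0, 80.0, 65.0, 52.0, 42.0, 34.0, 28.0, 22.0, 18.0, 0.0 cfs.
ΣQ_DR = 509.0 cfs.
With Δt = 2 h = 7200 s, V = ΣQ_DR · Δt = 509.0 × 7200 = 3.66 × 10^6 ft³.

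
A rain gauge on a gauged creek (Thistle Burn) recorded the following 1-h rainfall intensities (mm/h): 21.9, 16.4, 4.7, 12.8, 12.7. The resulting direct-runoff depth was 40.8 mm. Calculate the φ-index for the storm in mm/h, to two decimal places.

φ ≈ 5.75 mm/h

Only the 4 blocks with intensity above φ contribute runoff: 21.9, 16.4, 12.8, 12.7 mm/h.
Σ(I−φ)·Δt = d  ⇒  (21.9+16.4+12.8+12.7 − 4φ)·1 = 40.8
φ = (63.80 − 40.8/1) / 4 = 5.75 mm/h.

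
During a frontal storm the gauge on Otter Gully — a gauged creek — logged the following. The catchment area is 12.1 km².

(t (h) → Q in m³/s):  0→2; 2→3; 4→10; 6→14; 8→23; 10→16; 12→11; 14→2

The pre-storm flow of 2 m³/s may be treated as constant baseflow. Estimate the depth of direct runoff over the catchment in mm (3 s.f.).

Direct runoff: 0.0, 1.0, 8.0, 12.0, 21.0, 14.0, 9.0, 0.0 m³/s; ΣQ_DR = 65.00 m³/s.
V = ΣQ_DR · Δt = 65.00 × 7200 s = 4.680 × 10^5 m³.
Over A = 12.1 km², depth = V / A = 38.7 mm.

d ≈ 38.7 mm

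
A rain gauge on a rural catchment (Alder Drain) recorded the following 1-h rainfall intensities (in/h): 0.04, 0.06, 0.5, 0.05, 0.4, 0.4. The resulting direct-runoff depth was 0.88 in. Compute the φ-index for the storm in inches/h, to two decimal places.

Only the 3 blocks with intensity above φ contribute runoff: 0.5, 0.4, 0.4 in/h.
Σ(I−φ)·Δt = d  ⇒  (0.5+0.4+0.4 − 3φ)·1 = 0.88
φ = (1.300 − 0.88/1) / 3 = 0.14 in/h.

φ ≈ 0.14 in/h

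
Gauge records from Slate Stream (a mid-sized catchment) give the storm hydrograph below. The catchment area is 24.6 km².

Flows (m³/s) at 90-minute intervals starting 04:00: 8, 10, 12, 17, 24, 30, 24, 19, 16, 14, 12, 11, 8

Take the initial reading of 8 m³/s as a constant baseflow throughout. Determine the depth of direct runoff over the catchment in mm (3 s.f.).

Direct runoff: 0.0, 2.0, 4.0, 9.0, 16.0, 22.0, 16.0, 11.0, 8.0, 6.0, 4.0, 3.0, 0.0 m³/s; ΣQ_DR = 101.0 m³/s.
V = ΣQ_DR · Δt = 101.0 × 5400 s = 5.454 × 10^5 m³.
Over A = 24.6 km², depth = V / A = 22.2 mm.

d ≈ 22.2 mm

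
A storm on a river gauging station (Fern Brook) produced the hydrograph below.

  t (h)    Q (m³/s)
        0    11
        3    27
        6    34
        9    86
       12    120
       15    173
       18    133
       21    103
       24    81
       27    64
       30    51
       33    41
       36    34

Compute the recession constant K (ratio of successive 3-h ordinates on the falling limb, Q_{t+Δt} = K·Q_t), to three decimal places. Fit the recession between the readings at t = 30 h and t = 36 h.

K ≈ 0.816

Using the recession-limb readings at t = 30 h and t = 36 h: Q falls from 51 to 34 m³/s over 2 intervals.
K = (Q₂/Q₁)^(1/2) = (34/51)^(1/2) = 0.816.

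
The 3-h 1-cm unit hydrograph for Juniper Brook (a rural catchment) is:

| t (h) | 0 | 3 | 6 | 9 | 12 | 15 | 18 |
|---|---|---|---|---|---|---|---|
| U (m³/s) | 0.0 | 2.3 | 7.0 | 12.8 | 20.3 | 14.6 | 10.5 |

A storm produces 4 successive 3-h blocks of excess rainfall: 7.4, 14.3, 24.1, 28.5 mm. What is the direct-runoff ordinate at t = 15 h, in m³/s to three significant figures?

Q ≈ 90.6 m³/s

By discrete convolution, Q_j = Σ (P_i / 10 mm) · U_{j−i}.
At t = 15 h (j=5): Q = (7.4/10)·14.6 + (14.3/10)·20.3 + (24.1/10)·12.8 + (28.5/10)·7.0 = 90.6 m³/s.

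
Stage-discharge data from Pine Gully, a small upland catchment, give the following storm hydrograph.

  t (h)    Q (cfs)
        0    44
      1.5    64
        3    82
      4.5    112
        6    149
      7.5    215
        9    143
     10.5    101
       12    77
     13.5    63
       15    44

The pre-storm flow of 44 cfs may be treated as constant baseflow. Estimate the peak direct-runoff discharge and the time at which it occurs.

Q_p = 171.0 cfs at t = 7.5 h

Subtracting baseflow gives direct-runoff ordinates: 0.0, 20.0, 38.0, 68.0, 105.0, 171.0, 99.0, 57.0, 33.0, 19.0, 0.0 cfs.
The maximum is 171.0 cfs, occurring at the reading for t = 7.5 h.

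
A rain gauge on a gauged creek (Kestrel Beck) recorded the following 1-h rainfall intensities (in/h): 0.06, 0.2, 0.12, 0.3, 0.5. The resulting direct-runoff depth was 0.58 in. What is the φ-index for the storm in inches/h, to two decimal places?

Only the 3 blocks with intensity above φ contribute runoff: 0.2, 0.3, 0.5 in/h.
Σ(I−φ)·Δt = d  ⇒  (0.2+0.3+0.5 − 3φ)·1 = 0.58
φ = (1.000 − 0.58/1) / 3 = 0.14 in/h.

φ ≈ 0.14 in/h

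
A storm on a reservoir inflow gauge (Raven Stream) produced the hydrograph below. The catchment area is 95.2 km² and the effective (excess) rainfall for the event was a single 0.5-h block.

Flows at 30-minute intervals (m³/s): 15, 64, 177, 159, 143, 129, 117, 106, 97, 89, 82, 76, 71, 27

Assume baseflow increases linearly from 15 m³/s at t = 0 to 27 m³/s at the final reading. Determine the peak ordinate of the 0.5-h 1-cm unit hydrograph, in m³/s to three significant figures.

U_p ≈ 80.1 m³/s

Direct runoff: 0.00, 48.08, 160.15, 141.23, 124.31, 109.38, 96.46, 84.54, 74.62, 65.69, 57.77, 50.85, 44.92, 0.00 m³/s; ΣQ_DR = 1058 m³/s, peak = 160.15 m³/s.
Runoff depth d = ΣQ_DR·Δt / A = 1058 × 1800 / (95.2 km²) = 20.00 mm.
The 1-cm UH is the DRH scaled by (10 mm)/d, so U_p = 160.15 × 10/20.00 = 80.1 m³/s.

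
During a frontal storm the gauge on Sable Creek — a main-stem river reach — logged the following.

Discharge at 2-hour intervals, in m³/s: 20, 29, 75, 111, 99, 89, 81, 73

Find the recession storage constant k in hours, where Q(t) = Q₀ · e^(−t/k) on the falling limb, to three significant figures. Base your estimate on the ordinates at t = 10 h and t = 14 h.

On the falling limb, Q drops from 89 to 73 m³/s between t = 10 h and t = 14 h (Δt = 4 h).
k = −Δt / ln(Q₂/Q₁) = −4 / ln(73/89) = 20.2 h.

k ≈ 20.2 h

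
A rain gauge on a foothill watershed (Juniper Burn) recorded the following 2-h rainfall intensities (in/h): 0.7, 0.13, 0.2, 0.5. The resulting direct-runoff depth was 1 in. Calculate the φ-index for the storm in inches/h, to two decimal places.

Only the 2 blocks with intensity above φ contribute runoff: 0.7, 0.5 in/h.
Σ(I−φ)·Δt = d  ⇒  (0.7+0.5 − 2φ)·2 = 1
φ = (1.200 − 1/2) / 2 = 0.35 in/h.

φ ≈ 0.35 in/h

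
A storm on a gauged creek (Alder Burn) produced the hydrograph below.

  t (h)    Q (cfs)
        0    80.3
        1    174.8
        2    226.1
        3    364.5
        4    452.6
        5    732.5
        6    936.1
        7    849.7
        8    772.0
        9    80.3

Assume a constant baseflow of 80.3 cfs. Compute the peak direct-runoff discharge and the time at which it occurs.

Subtracting baseflow gives direct-runoff ordinates: 0.0, 94.5, 145.8, 284.2, 372.3, 652.2, 855.8, 769.4, 691.7, 0.0 cfs.
The maximum is 855.8 cfs, occurring at the reading for t = 6 h.

Q_p = 855.8 cfs at t = 6 h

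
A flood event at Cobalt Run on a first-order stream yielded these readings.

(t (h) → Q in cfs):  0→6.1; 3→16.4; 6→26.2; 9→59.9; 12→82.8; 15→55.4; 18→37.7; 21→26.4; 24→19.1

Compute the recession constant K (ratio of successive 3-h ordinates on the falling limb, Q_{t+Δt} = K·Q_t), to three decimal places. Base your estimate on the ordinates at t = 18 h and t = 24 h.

Using the recession-limb readings at t = 18 h and t = 24 h: Q falls from 37.7 to 19.1 cfs over 2 intervals.
K = (Q₂/Q₁)^(1/2) = (19.1/37.7)^(1/2) = 0.712.

K ≈ 0.712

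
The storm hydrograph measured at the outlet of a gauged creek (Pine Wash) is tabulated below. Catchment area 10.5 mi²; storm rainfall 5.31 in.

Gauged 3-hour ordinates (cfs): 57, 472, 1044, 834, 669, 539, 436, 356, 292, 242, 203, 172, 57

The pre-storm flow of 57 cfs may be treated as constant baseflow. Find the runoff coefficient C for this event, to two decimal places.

ΣQ_DR = 4632 cfs; V = ΣQ_DR·Δt = 5.003 × 10^7 ft³.
Runoff depth d = V / A = 2.051 in.
C = d / P = 2.051 / 5.31 = 0.39.

C ≈ 0.39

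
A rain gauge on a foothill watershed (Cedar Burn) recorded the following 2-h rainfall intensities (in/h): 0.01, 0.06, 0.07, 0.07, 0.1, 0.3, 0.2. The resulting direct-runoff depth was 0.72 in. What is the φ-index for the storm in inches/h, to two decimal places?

φ ≈ 0.08 in/h

Only the 3 blocks with intensity above φ contribute runoff: 0.1, 0.3, 0.2 in/h.
Σ(I−φ)·Δt = d  ⇒  (0.1+0.3+0.2 − 3φ)·2 = 0.72
φ = (0.6000 − 0.72/2) / 3 = 0.08 in/h.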